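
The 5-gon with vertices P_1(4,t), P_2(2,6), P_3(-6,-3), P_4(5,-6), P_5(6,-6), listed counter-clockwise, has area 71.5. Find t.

2

The doubled signed area Σ (x_i y_{i+1} − x_{i+1} y_i) is linear in t.
With t=0 it equals 135; the coefficient of t is 4 (from the two edges through P_1).
So 4·t + 135 = 2·71.5 = 143 ⇒ t = 2.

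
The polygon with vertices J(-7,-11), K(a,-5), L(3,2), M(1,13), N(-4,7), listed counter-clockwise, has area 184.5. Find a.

10

Write out the shoelace sum; only the two edges meeting at K involve a:
2·Area = [((-7)·(-5) − a·(-11)) + (a·2 − 3·(-5))] + 189
       = 13·a + 239 = 369
⇒ a = 10.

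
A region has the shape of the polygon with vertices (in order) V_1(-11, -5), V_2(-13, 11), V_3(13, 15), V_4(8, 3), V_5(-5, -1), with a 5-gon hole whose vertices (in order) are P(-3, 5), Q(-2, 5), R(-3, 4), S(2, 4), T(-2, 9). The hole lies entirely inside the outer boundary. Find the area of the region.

279.5

Outer boundary:
Σ = (-186) + (-338) + (-81) + (7) + (14) = -584
Area = |Σ|/2 = 292.
Hole:
Apply the shoelace (surveyor's) formula: 2A = Σ (x_i·y_{i+1} − x_{i+1}·y_i), indices taken mod 5.
Σ = (-5) + (7) + (-20) + (26) + (17) = 25
Area = |Σ|/2 = 12.5.
Net area = 292 − 12.5 = 279.5.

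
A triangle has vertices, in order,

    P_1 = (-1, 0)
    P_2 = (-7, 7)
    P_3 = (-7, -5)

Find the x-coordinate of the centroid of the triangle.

Apply the shoelace (surveyor's) formula. First the cross-terms c_i = x_i·y_{i+1} − x_{i+1}·y_i:
  -7, 84, -5  ⇒  2A = 72, A = 36.
Then Σ (x_i + x_{i+1})·c_i = -1080, so x̄ = -1080 / (6·36) = -5.

-5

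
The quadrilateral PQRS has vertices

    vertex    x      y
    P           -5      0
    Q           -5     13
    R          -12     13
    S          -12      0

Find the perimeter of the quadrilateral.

40

|PQ| = √((0)² + (13)²) = √169 = 13
|QR| = √((-7)² + (0)²) = √49 = 7
|RS| = √((0)² + (-13)²) = √169 = 13
|SP| = √((7)² + (0)²) = √49 = 7
Perimeter = 13 + 7 + 13 + 7 = 40.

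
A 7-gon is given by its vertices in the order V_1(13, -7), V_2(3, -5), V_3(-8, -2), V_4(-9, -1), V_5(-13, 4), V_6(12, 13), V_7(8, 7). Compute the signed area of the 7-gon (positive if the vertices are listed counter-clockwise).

-266.5

Apply the surveyor's formula: 2A = Σ (x_i·y_{i+1} − x_{i+1}·y_i), indices taken mod 7.
Σ = (-44) + (-46) + (-10) + (-49) + (-217) + (-20) + (-147) = -533
Signed area = Σ/2 = -266.5 (negative ⇒ clockwise traversal).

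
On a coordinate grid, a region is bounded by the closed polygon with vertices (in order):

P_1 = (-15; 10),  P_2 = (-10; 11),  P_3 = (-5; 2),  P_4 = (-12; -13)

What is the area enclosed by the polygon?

128

Apply the surveyor's formula: 2A = Σ (x_i·y_{i+1} − x_{i+1}·y_i), indices taken mod 4.
P_1→P_2: (-15)(11) − (-10)(10) = -65
P_2→P_3: (-10)(2) − (-5)(11) = 35
P_3→P_4: (-5)(-13) − (-12)(2) = 89
P_4→P_1: (-12)(10) − (-15)(-13) = -315
Σ = -256
Area = |Σ|/2 = 128.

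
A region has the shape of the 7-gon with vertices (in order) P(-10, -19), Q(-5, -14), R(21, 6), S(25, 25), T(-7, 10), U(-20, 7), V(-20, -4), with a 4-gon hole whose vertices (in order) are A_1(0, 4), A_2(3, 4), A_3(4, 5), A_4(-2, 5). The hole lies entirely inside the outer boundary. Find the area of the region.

Outer boundary:
Cross-terms: 45, 264, 375, 425, 151, 220, 340  ⇒  Σ = 1820
Area = |Σ|/2 = 910.
Hole:
Apply the surveyor's formula: 2A = Σ (x_i·y_{i+1} − x_{i+1}·y_i), indices taken mod 4.
Cross-terms: -12, -1, 30, -8  ⇒  Σ = 9
Area = |Σ|/2 = 4.5.
Net area = 910 − 4.5 = 905.5.

905.5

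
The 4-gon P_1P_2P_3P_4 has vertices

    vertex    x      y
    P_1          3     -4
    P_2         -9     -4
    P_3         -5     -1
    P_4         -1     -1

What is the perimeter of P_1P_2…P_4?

26

|P_1P_2| = √((-12)² + (0)²) = √144 = 12
|P_2P_3| = √((4)² + (3)²) = √25 = 5
|P_3P_4| = √((4)² + (0)²) = √16 = 4
|P_4P_1| = √((4)² + (-3)²) = √25 = 5
Perimeter = 12 + 5 + 4 + 5 = 26.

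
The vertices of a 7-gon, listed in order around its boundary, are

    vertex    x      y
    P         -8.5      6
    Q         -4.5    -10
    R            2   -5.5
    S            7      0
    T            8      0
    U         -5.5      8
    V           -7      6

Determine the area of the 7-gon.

Apply the shoelace (surveyor's) formula: 2A = Σ (x_i·y_{i+1} − x_{i+1}·y_i), indices taken mod 7.
P→Q: (-8.5)(-10) − (-4.5)(6) = 112
Q→R: (-4.5)(-5.5) − (2)(-10) = 44.75
R→S: (2)(0) − (7)(-5.5) = 38.5
S→T: (7)(0) − (8)(0) = 0
T→U: (8)(8) − (-5.5)(0) = 64
U→V: (-5.5)(6) − (-7)(8) = 23
V→P: (-7)(6) − (-8.5)(6) = 9
Σ = 291.25
Area = |Σ|/2 = 145.625.

145.625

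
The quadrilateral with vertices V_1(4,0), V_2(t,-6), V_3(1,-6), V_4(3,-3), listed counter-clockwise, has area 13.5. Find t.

The doubled signed area Σ (x_i y_{i+1} − x_{i+1} y_i) is linear in t.
With t=0 it equals 9; the coefficient of t is -6 (from the two edges through V_2).
So -6·t + 9 = 2·13.5 = 27 ⇒ t = -3.

-3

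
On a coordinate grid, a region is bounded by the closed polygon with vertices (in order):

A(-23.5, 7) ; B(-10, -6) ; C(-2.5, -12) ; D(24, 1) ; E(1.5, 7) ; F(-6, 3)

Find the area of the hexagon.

421.5

Apply the shoelace (surveyor's) formula: 2A = Σ (x_i·y_{i+1} − x_{i+1}·y_i), indices taken mod 6.
Σ = (211) + (105) + (285.5) + (166.5) + (46.5) + (28.5) = 843
Area = |Σ|/2 = 421.5.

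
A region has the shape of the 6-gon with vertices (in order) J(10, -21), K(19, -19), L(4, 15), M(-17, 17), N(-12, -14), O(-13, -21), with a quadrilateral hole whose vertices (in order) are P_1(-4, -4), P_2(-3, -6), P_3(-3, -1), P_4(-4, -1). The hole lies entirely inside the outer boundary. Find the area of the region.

940

Outer boundary:
Σ = (209) + (361) + (323) + (442) + (70) + (483) = 1888
Area = |Σ|/2 = 944.
Hole:
Apply the surveyor's formula: 2A = Σ (x_i·y_{i+1} − x_{i+1}·y_i), indices taken mod 4.
Σ = (12) + (-15) + (-1) + (12) = 8
Area = |Σ|/2 = 4.
Net area = 944 − 4 = 940.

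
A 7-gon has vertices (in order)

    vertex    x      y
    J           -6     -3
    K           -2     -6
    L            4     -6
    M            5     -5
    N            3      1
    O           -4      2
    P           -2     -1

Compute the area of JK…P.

57

Σ = (30) + (36) + (10) + (20) + (10) + (8) + (0) = 114
Area = |Σ|/2 = 57.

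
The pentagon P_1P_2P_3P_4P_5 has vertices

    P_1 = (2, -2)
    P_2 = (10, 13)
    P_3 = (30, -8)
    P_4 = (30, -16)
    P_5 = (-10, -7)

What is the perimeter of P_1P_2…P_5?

|P_1P_2| = √((8)² + (15)²) = √289 = 17
|P_2P_3| = √((20)² + (-21)²) = √841 = 29
|P_3P_4| = √((0)² + (-8)²) = √64 = 8
|P_4P_5| = √((-40)² + (9)²) = √1681 = 41
|P_5P_1| = √((12)² + (5)²) = √169 = 13
Perimeter = 17 + 29 + 8 + 41 + 13 = 108.

108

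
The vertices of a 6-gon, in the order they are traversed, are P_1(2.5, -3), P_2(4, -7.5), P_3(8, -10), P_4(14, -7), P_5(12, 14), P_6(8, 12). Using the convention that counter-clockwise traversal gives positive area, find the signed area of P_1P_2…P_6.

Apply Gauss's area formula: 2A = Σ (x_i·y_{i+1} − x_{i+1}·y_i), indices taken mod 6.
Σ = (-6.75) + (20) + (84) + (280) + (32) + (-54) = 355.25
Signed area = Σ/2 = 177.625 (positive ⇒ counter-clockwise traversal).

177.625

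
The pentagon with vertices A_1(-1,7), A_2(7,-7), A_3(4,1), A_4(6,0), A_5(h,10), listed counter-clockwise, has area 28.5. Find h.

Write out the shoelace sum; only the two edges meeting at A_5 involve h:
2·Area = [(6·10 − h·0) + (h·7 − (-1)·10)] + -13
       = 7·h + 57 = 57
⇒ h = 0.

0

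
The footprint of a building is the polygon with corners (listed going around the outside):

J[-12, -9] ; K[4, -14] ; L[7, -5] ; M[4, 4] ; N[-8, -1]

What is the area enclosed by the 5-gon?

Σ = (204) + (78) + (48) + (28) + (60) = 418
Area = |Σ|/2 = 209.

209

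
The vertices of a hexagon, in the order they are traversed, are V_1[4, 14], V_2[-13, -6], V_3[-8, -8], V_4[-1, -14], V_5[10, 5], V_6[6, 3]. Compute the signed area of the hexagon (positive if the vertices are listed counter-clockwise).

262.5

Cross-terms: 158, 56, 104, 135, 0, 72  ⇒  Σ = 525
Signed area = Σ/2 = 262.5 (positive ⇒ counter-clockwise traversal).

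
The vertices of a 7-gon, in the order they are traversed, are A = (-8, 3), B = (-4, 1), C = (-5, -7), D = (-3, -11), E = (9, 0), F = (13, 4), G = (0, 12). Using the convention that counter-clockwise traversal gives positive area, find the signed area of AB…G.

229

Apply the shoelace formula: 2A = Σ (x_i·y_{i+1} − x_{i+1}·y_i), indices taken mod 7.
Σ = (4) + (33) + (34) + (99) + (36) + (156) + (96) = 458
Signed area = Σ/2 = 229 (positive ⇒ counter-clockwise traversal).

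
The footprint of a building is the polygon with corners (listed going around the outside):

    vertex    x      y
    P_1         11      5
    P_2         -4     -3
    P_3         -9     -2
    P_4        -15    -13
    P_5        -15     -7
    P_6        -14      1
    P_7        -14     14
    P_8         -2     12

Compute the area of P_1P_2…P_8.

306

Σ = (-13) + (-19) + (87) + (-90) + (-113) + (-182) + (-140) + (-142) = -612
Area = |Σ|/2 = 306.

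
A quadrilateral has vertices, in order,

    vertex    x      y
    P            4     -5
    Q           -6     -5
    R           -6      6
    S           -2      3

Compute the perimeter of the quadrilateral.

36

|PQ| = √((-10)² + (0)²) = √100 = 10
|QR| = √((0)² + (11)²) = √121 = 11
|RS| = √((4)² + (-3)²) = √25 = 5
|SP| = √((6)² + (-8)²) = √100 = 10
Perimeter = 10 + 11 + 5 + 10 = 36.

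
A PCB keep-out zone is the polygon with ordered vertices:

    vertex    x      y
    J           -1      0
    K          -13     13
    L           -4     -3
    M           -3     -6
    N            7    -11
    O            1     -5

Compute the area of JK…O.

69.5

J→K: (-1)(13) − (-13)(0) = -13
K→L: (-13)(-3) − (-4)(13) = 91
L→M: (-4)(-6) − (-3)(-3) = 15
M→N: (-3)(-11) − (7)(-6) = 75
N→O: (7)(-5) − (1)(-11) = -24
O→J: (1)(0) − (-1)(-5) = -5
Σ = 139
Area = |Σ|/2 = 69.5.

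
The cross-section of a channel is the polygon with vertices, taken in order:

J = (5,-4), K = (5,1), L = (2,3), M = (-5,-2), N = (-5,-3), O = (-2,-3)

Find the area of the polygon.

Apply the shoelace formula: 2A = Σ (x_i·y_{i+1} − x_{i+1}·y_i), indices taken mod 6.
Cross-terms: 25, 13, 11, 5, 9, 23  ⇒  Σ = 86
Area = |Σ|/2 = 43.

43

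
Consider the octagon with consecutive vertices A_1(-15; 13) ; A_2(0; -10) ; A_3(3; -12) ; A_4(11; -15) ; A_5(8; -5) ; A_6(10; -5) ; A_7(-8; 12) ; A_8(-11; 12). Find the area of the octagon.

A_1→A_2: (-15)(-10) − (0)(13) = 150
A_2→A_3: (0)(-12) − (3)(-10) = 30
A_3→A_4: (3)(-15) − (11)(-12) = 87
A_4→A_5: (11)(-5) − (8)(-15) = 65
A_5→A_6: (8)(-5) − (10)(-5) = 10
A_6→A_7: (10)(12) − (-8)(-5) = 80
A_7→A_8: (-8)(12) − (-11)(12) = 36
A_8→A_1: (-11)(13) − (-15)(12) = 37
Σ = 495
Area = |Σ|/2 = 247.5.

247.5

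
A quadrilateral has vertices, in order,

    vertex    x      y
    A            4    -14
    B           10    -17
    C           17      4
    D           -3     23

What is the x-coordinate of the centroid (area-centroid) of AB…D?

397/58

Apply the surveyor's formula. First the cross-terms c_i = x_i·y_{i+1} − x_{i+1}·y_i:
  72, 329, 403, -50  ⇒  2A = 754, A = 377.
Then Σ (x_i + x_{i+1})·c_i = 15483, so x̄ = 15483 / (6·377) = 397/58.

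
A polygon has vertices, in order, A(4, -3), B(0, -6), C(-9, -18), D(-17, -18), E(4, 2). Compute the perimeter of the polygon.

|AB| = √((-4)² + (-3)²) = √25 = 5
|BC| = √((-9)² + (-12)²) = √225 = 15
|CD| = √((-8)² + (0)²) = √64 = 8
|DE| = √((21)² + (20)²) = √841 = 29
|EA| = √((0)² + (-5)²) = √25 = 5
Perimeter = 5 + 15 + 8 + 29 + 5 = 62.

62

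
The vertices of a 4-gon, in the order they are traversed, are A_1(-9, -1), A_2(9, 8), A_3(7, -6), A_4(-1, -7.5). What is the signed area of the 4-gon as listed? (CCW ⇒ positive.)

Apply the shoelace formula: 2A = Σ (x_i·y_{i+1} − x_{i+1}·y_i), indices taken mod 4.
Σ = (-63) + (-110) + (-58.5) + (-66.5) = -298
Signed area = Σ/2 = -149 (negative ⇒ clockwise traversal).

-149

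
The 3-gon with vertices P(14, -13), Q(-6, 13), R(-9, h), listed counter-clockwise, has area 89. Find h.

8

Write out the shoelace sum; only the two edges meeting at R involve h:
2·Area = [((-6)·h − (-9)·13) + ((-9)·(-13) − 14·h)] + 104
       = -20·h + 338 = 178
⇒ h = 8.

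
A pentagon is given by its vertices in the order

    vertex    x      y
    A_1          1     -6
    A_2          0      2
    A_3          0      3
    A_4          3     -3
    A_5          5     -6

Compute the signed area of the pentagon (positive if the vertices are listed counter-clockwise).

-17

Apply the shoelace (surveyor's) formula: 2A = Σ (x_i·y_{i+1} − x_{i+1}·y_i), indices taken mod 5.
Σ = (2) + (0) + (-9) + (-3) + (-24) = -34
Signed area = Σ/2 = -17 (negative ⇒ clockwise traversal).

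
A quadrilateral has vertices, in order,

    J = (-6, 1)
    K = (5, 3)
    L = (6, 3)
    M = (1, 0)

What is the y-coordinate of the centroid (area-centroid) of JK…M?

59/42

Apply the surveyor's formula. First the cross-terms c_i = x_i·y_{i+1} − x_{i+1}·y_i:
  -23, -3, -3, 1  ⇒  2A = -28, A = -14.
Then Σ (y_i + y_{i+1})·c_i = -118, so ȳ = -118 / (6·(-14)) = 59/42.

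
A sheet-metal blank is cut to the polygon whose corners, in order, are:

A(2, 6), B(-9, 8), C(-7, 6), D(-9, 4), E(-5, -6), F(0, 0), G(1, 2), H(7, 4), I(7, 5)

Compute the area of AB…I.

Cross-terms: 70, 2, 26, 74, 0, 0, -10, 7, 32  ⇒  Σ = 201
Area = |Σ|/2 = 100.5.

100.5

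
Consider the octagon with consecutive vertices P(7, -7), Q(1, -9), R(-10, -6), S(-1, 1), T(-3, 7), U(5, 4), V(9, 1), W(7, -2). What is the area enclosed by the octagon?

155

P→Q: (7)(-9) − (1)(-7) = -56
Q→R: (1)(-6) − (-10)(-9) = -96
R→S: (-10)(1) − (-1)(-6) = -16
S→T: (-1)(7) − (-3)(1) = -4
T→U: (-3)(4) − (5)(7) = -47
U→V: (5)(1) − (9)(4) = -31
V→W: (9)(-2) − (7)(1) = -25
W→P: (7)(-7) − (7)(-2) = -35
Σ = -310
Area = |Σ|/2 = 155.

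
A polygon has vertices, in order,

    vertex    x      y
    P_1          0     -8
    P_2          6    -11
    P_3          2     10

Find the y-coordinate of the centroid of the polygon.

-3

Apply the shoelace (surveyor's) formula. First the cross-terms c_i = x_i·y_{i+1} − x_{i+1}·y_i:
  48, 82, -16  ⇒  2A = 114, A = 57.
Then Σ (y_i + y_{i+1})·c_i = -1026, so ȳ = -1026 / (6·57) = -3.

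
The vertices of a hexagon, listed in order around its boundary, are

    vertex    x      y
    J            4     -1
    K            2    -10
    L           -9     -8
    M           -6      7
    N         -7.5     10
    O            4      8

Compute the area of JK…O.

199.25

Apply the shoelace formula: 2A = Σ (x_i·y_{i+1} − x_{i+1}·y_i), indices taken mod 6.
J→K: (4)(-10) − (2)(-1) = -38
K→L: (2)(-8) − (-9)(-10) = -106
L→M: (-9)(7) − (-6)(-8) = -111
M→N: (-6)(10) − (-7.5)(7) = -7.5
N→O: (-7.5)(8) − (4)(10) = -100
O→J: (4)(-1) − (4)(8) = -36
Σ = -398.5
Area = |Σ|/2 = 199.25.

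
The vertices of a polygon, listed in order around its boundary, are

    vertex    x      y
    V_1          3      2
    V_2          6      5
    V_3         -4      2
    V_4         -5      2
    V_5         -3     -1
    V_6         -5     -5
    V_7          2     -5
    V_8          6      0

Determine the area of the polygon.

Σ = (3) + (32) + (2) + (11) + (10) + (35) + (30) + (12) = 135
Area = |Σ|/2 = 67.5.

67.5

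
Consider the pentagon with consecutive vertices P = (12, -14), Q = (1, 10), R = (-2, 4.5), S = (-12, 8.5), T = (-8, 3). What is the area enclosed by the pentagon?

Apply Gauss's area formula: 2A = Σ (x_i·y_{i+1} − x_{i+1}·y_i), indices taken mod 5.
Σ = (134) + (24.5) + (37) + (32) + (76) = 303.5
Area = |Σ|/2 = 151.75.

151.75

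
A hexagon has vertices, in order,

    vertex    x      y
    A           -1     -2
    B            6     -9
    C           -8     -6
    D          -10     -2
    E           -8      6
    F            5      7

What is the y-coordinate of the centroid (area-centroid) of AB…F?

-38/111

Apply the shoelace (surveyor's) formula. First the cross-terms c_i = x_i·y_{i+1} − x_{i+1}·y_i:
  21, -108, -44, -76, -86, -3  ⇒  2A = -296, A = -148.
Then Σ (y_i + y_{i+1})·c_i = 304, so ȳ = 304 / (6·(-148)) = -38/111.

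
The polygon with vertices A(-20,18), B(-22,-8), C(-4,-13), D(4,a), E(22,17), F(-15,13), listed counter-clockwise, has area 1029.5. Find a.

Write out the shoelace sum; only the two edges meeting at D involve a:
2·Area = [((-4)·a − 4·(-13)) + (4·17 − 22·a)] + 1341
       = -26·a + 1461 = 2059
⇒ a = -23.

-23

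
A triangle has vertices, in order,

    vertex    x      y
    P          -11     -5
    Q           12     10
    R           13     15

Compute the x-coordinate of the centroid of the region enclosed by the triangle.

Apply the surveyor's formula. First the cross-terms c_i = x_i·y_{i+1} − x_{i+1}·y_i:
  -50, 50, 100  ⇒  2A = 100, A = 50.
Then Σ (x_i + x_{i+1})·c_i = 1400, so x̄ = 1400 / (6·50) = 14/3.

14/3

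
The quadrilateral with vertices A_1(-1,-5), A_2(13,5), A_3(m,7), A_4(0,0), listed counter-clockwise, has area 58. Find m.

7

Write out the shoelace sum; only the two edges meeting at A_3 involve m:
2·Area = [(13·7 − m·5) + (m·0 − 0·7)] + 60
       = -5·m + 151 = 116
⇒ m = 7.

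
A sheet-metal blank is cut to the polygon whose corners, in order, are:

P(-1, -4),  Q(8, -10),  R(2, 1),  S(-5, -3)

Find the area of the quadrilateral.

43

Apply the shoelace formula: 2A = Σ (x_i·y_{i+1} − x_{i+1}·y_i), indices taken mod 4.
Cross-terms: 42, 28, -1, 17  ⇒  Σ = 86
Area = |Σ|/2 = 43.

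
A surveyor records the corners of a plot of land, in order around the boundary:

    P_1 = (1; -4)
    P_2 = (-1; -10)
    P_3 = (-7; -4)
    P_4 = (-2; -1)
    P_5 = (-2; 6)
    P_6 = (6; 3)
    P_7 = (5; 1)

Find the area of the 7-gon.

83.5

Σ = (-14) + (-66) + (-1) + (-14) + (-42) + (-9) + (-21) = -167
Area = |Σ|/2 = 83.5.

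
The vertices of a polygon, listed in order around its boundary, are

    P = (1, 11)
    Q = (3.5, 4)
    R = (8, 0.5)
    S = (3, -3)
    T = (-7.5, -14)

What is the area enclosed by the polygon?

Apply the surveyor's formula: 2A = Σ (x_i·y_{i+1} − x_{i+1}·y_i), indices taken mod 5.
Σ = (-34.5) + (-30.25) + (-25.5) + (-64.5) + (-68.5) = -223.25
Area = |Σ|/2 = 111.625.

111.625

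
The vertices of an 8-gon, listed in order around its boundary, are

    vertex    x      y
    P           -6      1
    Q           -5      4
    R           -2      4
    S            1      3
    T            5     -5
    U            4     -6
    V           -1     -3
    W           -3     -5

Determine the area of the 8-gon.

Σ = (-19) + (-12) + (-10) + (-20) + (-10) + (-18) + (-4) + (-33) = -126
Area = |Σ|/2 = 63.

63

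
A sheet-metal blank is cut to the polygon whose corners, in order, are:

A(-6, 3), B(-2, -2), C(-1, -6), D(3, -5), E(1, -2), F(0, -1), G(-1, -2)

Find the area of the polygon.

Apply the shoelace formula: 2A = Σ (x_i·y_{i+1} − x_{i+1}·y_i), indices taken mod 7.
Cross-terms: 18, 10, 23, -1, -1, -1, -15  ⇒  Σ = 33
Area = |Σ|/2 = 16.5.

16.5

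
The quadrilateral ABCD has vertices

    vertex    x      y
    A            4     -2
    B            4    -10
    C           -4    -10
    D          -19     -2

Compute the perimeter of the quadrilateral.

56

|AB| = √((0)² + (-8)²) = √64 = 8
|BC| = √((-8)² + (0)²) = √64 = 8
|CD| = √((-15)² + (8)²) = √289 = 17
|DA| = √((23)² + (0)²) = √529 = 23
Perimeter = 8 + 8 + 17 + 23 = 56.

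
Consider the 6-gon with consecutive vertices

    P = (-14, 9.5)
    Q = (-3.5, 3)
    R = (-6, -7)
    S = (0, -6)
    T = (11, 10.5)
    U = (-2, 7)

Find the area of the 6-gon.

156.375

Σ = (-8.75) + (42.5) + (36) + (66) + (98) + (79) = 312.75
Area = |Σ|/2 = 156.375.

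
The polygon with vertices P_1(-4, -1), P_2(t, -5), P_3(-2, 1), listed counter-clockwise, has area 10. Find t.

The doubled signed area Σ (x_i y_{i+1} − x_{i+1} y_i) is linear in t.
With t=0 it equals 16; the coefficient of t is 2 (from the two edges through P_2).
So 2·t + 16 = 2·10 = 20 ⇒ t = 2.

2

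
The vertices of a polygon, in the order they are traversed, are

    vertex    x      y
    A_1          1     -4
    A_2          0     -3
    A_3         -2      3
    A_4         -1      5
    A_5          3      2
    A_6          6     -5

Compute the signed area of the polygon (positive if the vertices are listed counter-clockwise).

Σ = (-3) + (-6) + (-7) + (-17) + (-27) + (-19) = -79
Signed area = Σ/2 = -39.5 (negative ⇒ clockwise traversal).

-39.5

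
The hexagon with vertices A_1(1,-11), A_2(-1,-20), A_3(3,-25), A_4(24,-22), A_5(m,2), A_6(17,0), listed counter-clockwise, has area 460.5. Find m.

The doubled signed area Σ (x_i y_{i+1} − x_{i+1} y_i) is linear in m.
With m=0 it equals 415; the coefficient of m is 22 (from the two edges through A_5).
So 22·m + 415 = 2·460.5 = 921 ⇒ m = 23.

23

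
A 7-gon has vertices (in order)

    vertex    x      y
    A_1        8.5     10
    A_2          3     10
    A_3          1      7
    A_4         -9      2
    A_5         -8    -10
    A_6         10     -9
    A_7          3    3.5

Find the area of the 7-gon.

235.625

Cross-terms: 55, 11, 65, 106, 172, 62, 0.25  ⇒  Σ = 471.25
Area = |Σ|/2 = 235.625.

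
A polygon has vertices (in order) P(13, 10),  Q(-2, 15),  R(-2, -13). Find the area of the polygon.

210

Σ = (215) + (56) + (149) = 420
Area = |Σ|/2 = 210.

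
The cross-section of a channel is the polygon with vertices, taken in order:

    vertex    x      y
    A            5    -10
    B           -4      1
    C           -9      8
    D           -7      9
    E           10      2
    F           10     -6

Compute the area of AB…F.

168.5

Apply the surveyor's formula: 2A = Σ (x_i·y_{i+1} − x_{i+1}·y_i), indices taken mod 6.
Cross-terms: -35, -23, -25, -104, -80, -70  ⇒  Σ = -337
Area = |Σ|/2 = 168.5.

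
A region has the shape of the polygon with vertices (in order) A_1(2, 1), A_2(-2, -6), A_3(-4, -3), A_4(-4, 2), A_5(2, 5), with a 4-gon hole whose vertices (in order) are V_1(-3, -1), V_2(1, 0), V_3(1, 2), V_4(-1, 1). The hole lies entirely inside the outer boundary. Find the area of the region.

35

Outer boundary:
Σ = (-10) + (-18) + (-20) + (-24) + (-8) = -80
Area = |Σ|/2 = 40.
Hole:
Apply the surveyor's formula: 2A = Σ (x_i·y_{i+1} − x_{i+1}·y_i), indices taken mod 4.
Cross-terms: 1, 2, 3, 4  ⇒  Σ = 10
Area = |Σ|/2 = 5.
Net area = 40 − 5 = 35.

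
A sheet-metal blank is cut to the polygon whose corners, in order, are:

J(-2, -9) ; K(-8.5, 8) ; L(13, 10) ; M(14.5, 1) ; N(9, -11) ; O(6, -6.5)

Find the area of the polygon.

J→K: (-2)(8) − (-8.5)(-9) = -92.5
K→L: (-8.5)(10) − (13)(8) = -189
L→M: (13)(1) − (14.5)(10) = -132
M→N: (14.5)(-11) − (9)(1) = -168.5
N→O: (9)(-6.5) − (6)(-11) = 7.5
O→J: (6)(-9) − (-2)(-6.5) = -67
Σ = -641.5
Area = |Σ|/2 = 320.75.

320.75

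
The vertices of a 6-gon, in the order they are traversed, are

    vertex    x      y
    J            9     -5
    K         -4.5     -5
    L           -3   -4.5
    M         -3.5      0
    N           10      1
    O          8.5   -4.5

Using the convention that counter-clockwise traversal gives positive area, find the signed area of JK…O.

-68.5

Apply Gauss's area formula: 2A = Σ (x_i·y_{i+1} − x_{i+1}·y_i), indices taken mod 6.
Σ = (-67.5) + (5.25) + (-15.75) + (-3.5) + (-53.5) + (-2) = -137
Signed area = Σ/2 = -68.5 (negative ⇒ clockwise traversal).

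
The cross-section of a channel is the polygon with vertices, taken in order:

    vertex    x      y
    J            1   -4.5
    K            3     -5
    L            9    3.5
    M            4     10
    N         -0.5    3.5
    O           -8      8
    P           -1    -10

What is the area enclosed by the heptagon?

142.75

Cross-terms: 8.5, 55.5, 76, 19, 24, 88, 14.5  ⇒  Σ = 285.5
Area = |Σ|/2 = 142.75.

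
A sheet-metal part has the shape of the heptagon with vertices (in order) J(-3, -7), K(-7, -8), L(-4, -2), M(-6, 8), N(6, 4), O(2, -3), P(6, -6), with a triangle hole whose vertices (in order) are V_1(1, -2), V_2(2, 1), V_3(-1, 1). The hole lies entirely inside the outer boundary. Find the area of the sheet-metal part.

Outer boundary:
Σ = (-25) + (-18) + (-44) + (-72) + (-26) + (6) + (-60) = -239
Area = |Σ|/2 = 119.5.
Hole:
Σ = (5) + (3) + (1) = 9
Area = |Σ|/2 = 4.5.
Net area = 119.5 − 4.5 = 115.

115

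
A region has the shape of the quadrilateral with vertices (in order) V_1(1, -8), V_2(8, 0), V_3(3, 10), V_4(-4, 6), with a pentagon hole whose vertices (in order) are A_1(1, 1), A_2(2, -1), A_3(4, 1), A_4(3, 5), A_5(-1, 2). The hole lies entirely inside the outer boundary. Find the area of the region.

100

Outer boundary:
V_1→V_2: (1)(0) − (8)(-8) = 64
V_2→V_3: (8)(10) − (3)(0) = 80
V_3→V_4: (3)(6) − (-4)(10) = 58
V_4→V_1: (-4)(-8) − (1)(6) = 26
Σ = 228
Area = |Σ|/2 = 114.
Hole:
Apply the surveyor's formula: 2A = Σ (x_i·y_{i+1} − x_{i+1}·y_i), indices taken mod 5.
Σ = (-3) + (6) + (17) + (11) + (-3) = 28
Area = |Σ|/2 = 14.
Net area = 114 − 14 = 100.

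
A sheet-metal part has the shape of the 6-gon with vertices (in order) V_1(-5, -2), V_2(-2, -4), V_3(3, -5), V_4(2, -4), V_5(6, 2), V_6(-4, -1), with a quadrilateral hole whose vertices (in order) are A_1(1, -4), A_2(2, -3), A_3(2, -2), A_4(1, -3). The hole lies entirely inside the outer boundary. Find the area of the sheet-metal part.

33.5

Outer boundary:
Apply Gauss's area formula: 2A = Σ (x_i·y_{i+1} − x_{i+1}·y_i), indices taken mod 6.
Σ = (16) + (22) + (-2) + (28) + (2) + (3) = 69
Area = |Σ|/2 = 34.5.
Hole:
Apply the shoelace formula: 2A = Σ (x_i·y_{i+1} − x_{i+1}·y_i), indices taken mod 4.
Σ = (5) + (2) + (-4) + (-1) = 2
Area = |Σ|/2 = 1.
Net area = 34.5 − 1 = 33.5.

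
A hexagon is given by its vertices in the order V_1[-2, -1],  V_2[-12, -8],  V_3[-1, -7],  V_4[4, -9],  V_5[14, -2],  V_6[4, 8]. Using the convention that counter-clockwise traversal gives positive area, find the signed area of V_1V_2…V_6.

Apply the surveyor's formula: 2A = Σ (x_i·y_{i+1} − x_{i+1}·y_i), indices taken mod 6.
Σ = (4) + (76) + (37) + (118) + (120) + (12) = 367
Signed area = Σ/2 = 183.5 (positive ⇒ counter-clockwise traversal).

183.5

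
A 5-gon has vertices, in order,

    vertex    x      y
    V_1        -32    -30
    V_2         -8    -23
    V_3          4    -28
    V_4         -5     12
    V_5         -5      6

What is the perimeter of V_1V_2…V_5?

|V_1V_2| = √((24)² + (7)²) = √625 = 25
|V_2V_3| = √((12)² + (-5)²) = √169 = 13
|V_3V_4| = √((-9)² + (40)²) = √1681 = 41
|V_4V_5| = √((0)² + (-6)²) = √36 = 6
|V_5V_1| = √((-27)² + (-36)²) = √2025 = 45
Perimeter = 25 + 13 + 41 + 6 + 45 = 130.

130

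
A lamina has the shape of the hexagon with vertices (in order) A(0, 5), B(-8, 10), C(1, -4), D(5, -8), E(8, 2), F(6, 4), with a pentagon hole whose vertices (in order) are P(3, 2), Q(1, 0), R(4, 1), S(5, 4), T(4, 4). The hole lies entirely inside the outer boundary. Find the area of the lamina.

94

Outer boundary:
Apply the shoelace (surveyor's) formula: 2A = Σ (x_i·y_{i+1} − x_{i+1}·y_i), indices taken mod 6.
Cross-terms: 40, 22, 12, 74, 20, 30  ⇒  Σ = 198
Area = |Σ|/2 = 99.
Hole:
Σ = (-2) + (1) + (11) + (4) + (-4) = 10
Area = |Σ|/2 = 5.
Net area = 99 − 5 = 94.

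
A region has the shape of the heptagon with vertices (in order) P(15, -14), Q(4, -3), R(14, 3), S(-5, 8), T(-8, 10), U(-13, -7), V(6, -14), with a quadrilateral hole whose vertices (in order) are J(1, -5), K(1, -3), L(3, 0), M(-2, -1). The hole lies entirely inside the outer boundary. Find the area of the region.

361.5

Outer boundary:
Apply the shoelace formula: 2A = Σ (x_i·y_{i+1} − x_{i+1}·y_i), indices taken mod 7.
Cross-terms: 11, 54, 127, 14, 186, 224, 126  ⇒  Σ = 742
Area = |Σ|/2 = 371.
Hole:
Σ = (2) + (9) + (-3) + (11) = 19
Area = |Σ|/2 = 9.5.
Net area = 371 − 9.5 = 361.5.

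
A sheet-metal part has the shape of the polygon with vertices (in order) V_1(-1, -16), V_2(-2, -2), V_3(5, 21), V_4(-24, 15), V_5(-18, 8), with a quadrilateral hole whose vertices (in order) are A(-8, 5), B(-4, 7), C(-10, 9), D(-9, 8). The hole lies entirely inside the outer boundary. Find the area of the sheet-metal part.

Outer boundary:
Apply Gauss's area formula: 2A = Σ (x_i·y_{i+1} − x_{i+1}·y_i), indices taken mod 5.
Σ = (-30) + (-32) + (579) + (78) + (296) = 891
Area = |Σ|/2 = 445.5.
Hole:
Apply Gauss's area formula: 2A = Σ (x_i·y_{i+1} − x_{i+1}·y_i), indices taken mod 4.
Σ = (-36) + (34) + (1) + (19) = 18
Area = |Σ|/2 = 9.
Net area = 445.5 − 9 = 436.5.

436.5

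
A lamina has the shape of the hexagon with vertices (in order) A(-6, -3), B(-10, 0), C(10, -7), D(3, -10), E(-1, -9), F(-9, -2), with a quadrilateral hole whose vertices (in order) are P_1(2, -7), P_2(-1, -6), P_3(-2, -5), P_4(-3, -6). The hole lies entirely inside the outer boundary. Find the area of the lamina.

Outer boundary:
Apply Gauss's area formula: 2A = Σ (x_i·y_{i+1} − x_{i+1}·y_i), indices taken mod 6.
Σ = (-30) + (70) + (-79) + (-37) + (-79) + (15) = -140
Area = |Σ|/2 = 70.
Hole:
Apply the surveyor's formula: 2A = Σ (x_i·y_{i+1} − x_{i+1}·y_i), indices taken mod 4.
Σ = (-19) + (-7) + (-3) + (33) = 4
Area = |Σ|/2 = 2.
Net area = 70 − 2 = 68.

68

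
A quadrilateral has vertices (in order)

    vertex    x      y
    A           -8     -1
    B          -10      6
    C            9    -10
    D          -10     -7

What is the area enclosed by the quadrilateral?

110.5

Apply Gauss's area formula: 2A = Σ (x_i·y_{i+1} − x_{i+1}·y_i), indices taken mod 4.
Σ = (-58) + (46) + (-163) + (-46) = -221
Area = |Σ|/2 = 110.5.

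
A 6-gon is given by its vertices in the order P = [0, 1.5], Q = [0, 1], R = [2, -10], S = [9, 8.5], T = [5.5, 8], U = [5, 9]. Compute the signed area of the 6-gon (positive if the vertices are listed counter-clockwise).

Σ = (0) + (-2) + (107) + (25.25) + (9.5) + (7.5) = 147.25
Signed area = Σ/2 = 73.625 (positive ⇒ counter-clockwise traversal).

73.625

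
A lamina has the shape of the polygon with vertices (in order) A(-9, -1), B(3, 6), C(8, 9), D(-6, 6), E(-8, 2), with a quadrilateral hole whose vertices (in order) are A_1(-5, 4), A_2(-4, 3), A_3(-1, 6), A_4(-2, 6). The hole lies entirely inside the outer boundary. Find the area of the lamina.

Outer boundary:
Apply Gauss's area formula: 2A = Σ (x_i·y_{i+1} − x_{i+1}·y_i), indices taken mod 5.
Σ = (-51) + (-21) + (102) + (36) + (26) = 92
Area = |Σ|/2 = 46.
Hole:
Apply the surveyor's formula: 2A = Σ (x_i·y_{i+1} − x_{i+1}·y_i), indices taken mod 4.
A_1→A_2: (-5)(3) − (-4)(4) = 1
A_2→A_3: (-4)(6) − (-1)(3) = -21
A_3→A_4: (-1)(6) − (-2)(6) = 6
A_4→A_1: (-2)(4) − (-5)(6) = 22
Σ = 8
Area = |Σ|/2 = 4.
Net area = 46 − 4 = 42.

42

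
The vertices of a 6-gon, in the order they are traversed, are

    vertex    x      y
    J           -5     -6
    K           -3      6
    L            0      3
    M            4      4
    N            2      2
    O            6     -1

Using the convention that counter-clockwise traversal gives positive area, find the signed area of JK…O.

Apply the surveyor's formula: 2A = Σ (x_i·y_{i+1} − x_{i+1}·y_i), indices taken mod 6.
J→K: (-5)(6) − (-3)(-6) = -48
K→L: (-3)(3) − (0)(6) = -9
L→M: (0)(4) − (4)(3) = -12
M→N: (4)(2) − (2)(4) = 0
N→O: (2)(-1) − (6)(2) = -14
O→J: (6)(-6) − (-5)(-1) = -41
Σ = -124
Signed area = Σ/2 = -62 (negative ⇒ clockwise traversal).

-62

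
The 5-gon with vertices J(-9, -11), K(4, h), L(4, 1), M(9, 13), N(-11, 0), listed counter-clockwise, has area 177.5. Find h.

Write out the shoelace sum; only the two edges meeting at K involve h:
2·Area = [((-9)·h − 4·(-11)) + (4·1 − 4·h)] + 307
       = -13·h + 355 = 355
⇒ h = 0.

0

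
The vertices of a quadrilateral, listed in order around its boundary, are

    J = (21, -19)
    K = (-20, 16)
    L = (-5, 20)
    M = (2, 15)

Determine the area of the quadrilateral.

J→K: (21)(16) − (-20)(-19) = -44
K→L: (-20)(20) − (-5)(16) = -320
L→M: (-5)(15) − (2)(20) = -115
M→J: (2)(-19) − (21)(15) = -353
Σ = -832
Area = |Σ|/2 = 416.

416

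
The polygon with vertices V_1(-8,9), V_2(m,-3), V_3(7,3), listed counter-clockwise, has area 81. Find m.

The doubled signed area Σ (x_i y_{i+1} − x_{i+1} y_i) is linear in m.
With m=0 it equals 132; the coefficient of m is -6 (from the two edges through V_2).
So -6·m + 132 = 2·81 = 162 ⇒ m = -5.

-5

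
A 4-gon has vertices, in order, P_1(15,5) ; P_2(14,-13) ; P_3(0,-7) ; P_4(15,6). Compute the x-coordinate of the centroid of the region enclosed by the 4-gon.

2644/273

Apply the surveyor's formula. First the cross-terms c_i = x_i·y_{i+1} − x_{i+1}·y_i:
  -265, -98, 105, -15  ⇒  2A = -273, A = -136.5.
Then Σ (x_i + x_{i+1})·c_i = -7932, so x̄ = -7932 / (6·(-136.5)) = 2644/273.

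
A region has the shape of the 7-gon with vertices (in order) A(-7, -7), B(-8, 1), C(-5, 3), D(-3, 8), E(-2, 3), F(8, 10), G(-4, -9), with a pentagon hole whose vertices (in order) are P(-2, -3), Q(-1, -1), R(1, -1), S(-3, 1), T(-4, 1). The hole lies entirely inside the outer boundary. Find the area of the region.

Outer boundary:
Apply the shoelace formula: 2A = Σ (x_i·y_{i+1} − x_{i+1}·y_i), indices taken mod 7.
Σ = (-63) + (-19) + (-31) + (7) + (-44) + (-32) + (-35) = -217
Area = |Σ|/2 = 108.5.
Hole:
Cross-terms: -1, 2, -2, 1, 14  ⇒  Σ = 14
Area = |Σ|/2 = 7.
Net area = 108.5 − 7 = 101.5.

101.5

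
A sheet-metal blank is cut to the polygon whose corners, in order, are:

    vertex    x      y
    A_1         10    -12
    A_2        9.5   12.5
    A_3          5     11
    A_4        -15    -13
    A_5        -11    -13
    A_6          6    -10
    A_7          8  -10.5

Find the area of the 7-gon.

323.5

Apply the shoelace (surveyor's) formula: 2A = Σ (x_i·y_{i+1} − x_{i+1}·y_i), indices taken mod 7.
Σ = (239) + (42) + (100) + (52) + (188) + (17) + (9) = 647
Area = |Σ|/2 = 323.5.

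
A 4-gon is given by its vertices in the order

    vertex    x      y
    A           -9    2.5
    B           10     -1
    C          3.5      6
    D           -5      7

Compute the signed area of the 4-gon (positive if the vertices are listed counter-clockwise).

Apply the shoelace formula: 2A = Σ (x_i·y_{i+1} − x_{i+1}·y_i), indices taken mod 4.
Σ = (-16) + (63.5) + (54.5) + (50.5) = 152.5
Signed area = Σ/2 = 76.25 (positive ⇒ counter-clockwise traversal).

76.25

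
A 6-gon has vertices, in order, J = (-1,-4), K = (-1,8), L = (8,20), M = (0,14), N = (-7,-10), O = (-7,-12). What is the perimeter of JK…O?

|JK| = √((0)² + (12)²) = √144 = 12
|KL| = √((9)² + (12)²) = √225 = 15
|LM| = √((-8)² + (-6)²) = √100 = 10
|MN| = √((-7)² + (-24)²) = √625 = 25
|NO| = √((0)² + (-2)²) = √4 = 2
|OJ| = √((6)² + (8)²) = √100 = 10
Perimeter = 12 + 15 + 10 + 25 + 2 + 10 = 74.

74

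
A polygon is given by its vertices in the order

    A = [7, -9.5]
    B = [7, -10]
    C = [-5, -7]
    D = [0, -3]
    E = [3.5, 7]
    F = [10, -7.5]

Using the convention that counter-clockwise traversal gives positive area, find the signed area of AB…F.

Apply Gauss's area formula: 2A = Σ (x_i·y_{i+1} − x_{i+1}·y_i), indices taken mod 6.
Σ = (-3.5) + (-99) + (15) + (10.5) + (-96.25) + (-42.5) = -215.75
Signed area = Σ/2 = -107.875 (negative ⇒ clockwise traversal).

-107.875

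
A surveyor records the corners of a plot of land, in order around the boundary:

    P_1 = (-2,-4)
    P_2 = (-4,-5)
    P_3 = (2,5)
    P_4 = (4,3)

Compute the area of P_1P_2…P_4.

Σ = (-6) + (-10) + (-14) + (-10) = -40
Area = |Σ|/2 = 20.

20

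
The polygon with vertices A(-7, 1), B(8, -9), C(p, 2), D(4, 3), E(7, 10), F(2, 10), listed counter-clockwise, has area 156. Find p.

Write out the shoelace sum; only the two edges meeting at C involve p:
2·Area = [(8·2 − p·(-9)) + (p·3 − 4·2)] + 196
       = 12·p + 204 = 312
⇒ p = 9.

9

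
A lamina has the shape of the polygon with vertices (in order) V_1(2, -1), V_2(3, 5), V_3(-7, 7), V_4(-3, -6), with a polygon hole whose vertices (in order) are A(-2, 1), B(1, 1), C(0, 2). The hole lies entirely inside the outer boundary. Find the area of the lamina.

Outer boundary:
Apply the shoelace formula: 2A = Σ (x_i·y_{i+1} − x_{i+1}·y_i), indices taken mod 4.
Σ = (13) + (56) + (63) + (15) = 147
Area = |Σ|/2 = 73.5.
Hole:
Apply the surveyor's formula: 2A = Σ (x_i·y_{i+1} − x_{i+1}·y_i), indices taken mod 3.
A→B: (-2)(1) − (1)(1) = -3
B→C: (1)(2) − (0)(1) = 2
C→A: (0)(1) − (-2)(2) = 4
Σ = 3
Area = |Σ|/2 = 1.5.
Net area = 73.5 − 1.5 = 72.

72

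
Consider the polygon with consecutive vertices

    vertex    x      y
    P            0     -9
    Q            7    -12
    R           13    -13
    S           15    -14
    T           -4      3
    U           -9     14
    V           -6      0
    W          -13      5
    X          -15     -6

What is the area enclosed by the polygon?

221.5

Apply Gauss's area formula: 2A = Σ (x_i·y_{i+1} − x_{i+1}·y_i), indices taken mod 9.
P→Q: (0)(-12) − (7)(-9) = 63
Q→R: (7)(-13) − (13)(-12) = 65
R→S: (13)(-14) − (15)(-13) = 13
S→T: (15)(3) − (-4)(-14) = -11
T→U: (-4)(14) − (-9)(3) = -29
U→V: (-9)(0) − (-6)(14) = 84
V→W: (-6)(5) − (-13)(0) = -30
W→X: (-13)(-6) − (-15)(5) = 153
X→P: (-15)(-9) − (0)(-6) = 135
Σ = 443
Area = |Σ|/2 = 221.5.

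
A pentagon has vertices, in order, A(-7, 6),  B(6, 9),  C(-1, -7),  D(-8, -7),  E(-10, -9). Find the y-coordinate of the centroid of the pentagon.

88/151

Apply the surveyor's formula. First the cross-terms c_i = x_i·y_{i+1} − x_{i+1}·y_i:
  -99, -33, -49, 2, -123  ⇒  2A = -302, A = -151.
Then Σ (y_i + y_{i+1})·c_i = -528, so ȳ = -528 / (6·(-151)) = 88/151.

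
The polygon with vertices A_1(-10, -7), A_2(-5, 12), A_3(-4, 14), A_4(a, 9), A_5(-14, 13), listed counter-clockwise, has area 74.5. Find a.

-8

Write out the shoelace sum; only the two edges meeting at A_4 involve a:
2·Area = [((-4)·9 − a·14) + (a·13 − (-14)·9)] + 51
       = -1·a + 141 = 149
⇒ a = -8.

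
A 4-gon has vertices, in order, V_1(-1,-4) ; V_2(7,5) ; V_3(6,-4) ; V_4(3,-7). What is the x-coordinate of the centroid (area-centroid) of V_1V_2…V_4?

Apply Gauss's area formula. First the cross-terms c_i = x_i·y_{i+1} − x_{i+1}·y_i:
  23, -58, -30, -19  ⇒  2A = -84, A = -42.
Then Σ (x_i + x_{i+1})·c_i = -924, so x̄ = -924 / (6·(-42)) = 11/3.

11/3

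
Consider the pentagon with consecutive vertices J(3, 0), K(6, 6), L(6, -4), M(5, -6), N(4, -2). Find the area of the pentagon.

19

Apply the shoelace (surveyor's) formula: 2A = Σ (x_i·y_{i+1} − x_{i+1}·y_i), indices taken mod 5.
J→K: (3)(6) − (6)(0) = 18
K→L: (6)(-4) − (6)(6) = -60
L→M: (6)(-6) − (5)(-4) = -16
M→N: (5)(-2) − (4)(-6) = 14
N→J: (4)(0) − (3)(-2) = 6
Σ = -38
Area = |Σ|/2 = 19.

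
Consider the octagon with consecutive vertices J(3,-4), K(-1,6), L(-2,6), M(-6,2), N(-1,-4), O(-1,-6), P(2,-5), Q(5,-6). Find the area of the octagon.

54

J→K: (3)(6) − (-1)(-4) = 14
K→L: (-1)(6) − (-2)(6) = 6
L→M: (-2)(2) − (-6)(6) = 32
M→N: (-6)(-4) − (-1)(2) = 26
N→O: (-1)(-6) − (-1)(-4) = 2
O→P: (-1)(-5) − (2)(-6) = 17
P→Q: (2)(-6) − (5)(-5) = 13
Q→J: (5)(-4) − (3)(-6) = -2
Σ = 108
Area = |Σ|/2 = 54.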